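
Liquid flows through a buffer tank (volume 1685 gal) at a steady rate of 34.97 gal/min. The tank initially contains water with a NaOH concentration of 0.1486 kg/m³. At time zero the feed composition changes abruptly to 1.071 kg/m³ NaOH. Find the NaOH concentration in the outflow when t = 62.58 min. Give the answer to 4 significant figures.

0.8193 kg/m³

Accumulation = in − out for the solute gives V dC/dt = Q(C_in − C).
So dC/dt = (C_in − C)/τ with τ = V/Q = 1685/34.97 = 48.1842 min.
Solution: C(t) = C_in + (C₀ − C_in) e^(−t/τ).
C(62.58) = 1.071 + (0.1486 − 1.071)·e^(−62.58/48.1842) = 1.071 + (-0.922400)·0.272868 = 0.819307 kg/m³.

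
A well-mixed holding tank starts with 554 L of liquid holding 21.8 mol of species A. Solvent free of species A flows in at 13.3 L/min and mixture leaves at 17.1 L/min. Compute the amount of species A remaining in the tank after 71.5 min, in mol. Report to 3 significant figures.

1.05 mol

Total volume: dV/dt = Q_in − Q_out = -3.8000 L/min, so V(t) = 554 − 3.8000 t and V(71.5) = 282.30 L.
Species balance (pure solvent in): dm/dt = −Q_out · m/V(t).
dm/m = −Q_out dt/(V₀ − 3.8000 t); integrating gives ln(m/m₀) = −(Q_out/(Q_in−Q_out)) ln(V/V₀).
m = m₀ (V₀/V)^(Q_out/(Q_in−Q_out)) = 21.8 × (554/282.30)^(-4.5000) = 1.0492 mol.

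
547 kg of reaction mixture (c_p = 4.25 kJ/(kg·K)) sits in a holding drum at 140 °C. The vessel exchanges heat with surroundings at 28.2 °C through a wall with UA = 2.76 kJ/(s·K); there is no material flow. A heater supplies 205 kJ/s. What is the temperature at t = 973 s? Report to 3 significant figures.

114 °C

Lumped-capacitance energy balance: M c_p dT/dt = UA(T_amb − T) + Q̇.
dT/dt = (T_ss − T)/τ with T_ss = T_amb + Q̇/UA = 28.2 + 205/2.76 = 102.48 °C, τ = M c_p/UA = 547·4.25/2.76 = 842.30 s.
Integrating: T(t) = T_ss + (T₀ − T_ss) e^(−t/τ).
T(973) = 102.48 + (37.525)·0.31500 = 114.30 °C.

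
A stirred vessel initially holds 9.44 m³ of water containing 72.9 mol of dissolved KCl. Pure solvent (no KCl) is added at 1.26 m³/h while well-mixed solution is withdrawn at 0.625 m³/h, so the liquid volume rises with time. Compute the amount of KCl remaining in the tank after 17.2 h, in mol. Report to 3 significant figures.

34.2 mol

Let m(t) be the amount of KCl. Volume: V(t) = V₀ + (Q_in − Q_out) t = 9.44 + 0.63500 t; V(17.2) = 20.362 m³.
Species balance (pure solvent in): dm/dt = −Q_out · m/V(t).
Separate: dm/m = −Q_out dt/V(t) ⇒ ln(m/m₀) = −(Q_out/(Q_in−Q_out)) ln(V/V₀).
m = m₀ (V₀/V)^(Q_out/(Q_in−Q_out)) = 72.9 × (9.44/20.362)^(0.98425) = 34.209 mol.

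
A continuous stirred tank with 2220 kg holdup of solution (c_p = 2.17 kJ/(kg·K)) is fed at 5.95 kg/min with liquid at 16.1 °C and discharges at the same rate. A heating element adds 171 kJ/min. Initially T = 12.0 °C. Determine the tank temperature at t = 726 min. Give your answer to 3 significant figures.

M c_p dT/dt = ṁ c_p (T_in − T) + Q̇.
τ = M/ṁ = 373.11 min; T_ss = T_in + Q̇/(ṁ c_p) = 16.1 + 171/(5.95·2.17) = 29.344 °C.
This is linear first-order; T(t) = T_ss + (T₀ − T_ss) e^(−t/τ).
T(726) = 29.344 + (-17.344)·e^(−726/373.11) = 29.344 + (-17.344)·0.14287 = 26.866 °C.

26.9 °C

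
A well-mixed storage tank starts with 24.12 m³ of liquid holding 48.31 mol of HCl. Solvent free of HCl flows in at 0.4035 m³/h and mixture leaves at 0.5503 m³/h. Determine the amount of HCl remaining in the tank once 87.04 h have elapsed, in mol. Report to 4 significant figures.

Let m(t) be the amount of HCl. Volume: V(t) = V₀ + (Q_in − Q_out) t = 24.12 − 0.146800 t; V(87.04) = 11.3425 m³.
Solute balance: dm/dt = 0 − Q_out C = −Q_out m/V(t).
dm/m = −Q_out dt/(V₀ − 0.146800 t); integrating gives ln(m/m₀) = −(Q_out/(Q_in−Q_out)) ln(V/V₀).
m = m₀ (V₀/V)^(Q_out/(Q_in−Q_out)) = 48.31 × (24.12/11.3425)^(-3.74864) = 2.85582 mol.

2.856 mol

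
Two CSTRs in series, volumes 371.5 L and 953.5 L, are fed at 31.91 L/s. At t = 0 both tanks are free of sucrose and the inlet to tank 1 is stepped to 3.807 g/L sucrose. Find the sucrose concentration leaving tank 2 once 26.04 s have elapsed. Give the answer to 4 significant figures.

1.457 g/L

Species balance on tank i: dCᵢ/dt = (Cᵢ₋₁ − Cᵢ)/τᵢ with τᵢ = Vᵢ/Q.
τ₁ = 371.5/31.91 = 11.6421 s; τ₂ = 953.5/31.91 = 29.8809 s.
Solving the cascade with C₁(0)=C₂(0)=0 gives C₂(t) = C_in[1 − (τ₁ e^(−t/τ₁) − τ₂ e^(−t/τ₂))/(τ₁ − τ₂)].
At t = 26.04: e^(−t/τ₁) = 0.106810, e^(−t/τ₂) = 0.418341.
C₂ = 3.807·[1 − (11.6421·0.106810 − 29.8809·0.418341)/(-18.2388)] = 3.807·0.382804 = 1.45734 g/L.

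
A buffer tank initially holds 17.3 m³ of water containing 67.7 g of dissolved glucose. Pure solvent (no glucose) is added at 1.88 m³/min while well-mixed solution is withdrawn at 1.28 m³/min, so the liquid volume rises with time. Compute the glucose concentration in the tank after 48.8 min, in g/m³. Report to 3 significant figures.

0.176 g/m³

Total volume: dV/dt = Q_in − Q_out = 0.60000 m³/min, so V(t) = 17.3 + 0.60000 t and V(48.8) = 46.580 m³.
No glucose enters, so dm/dt = −Q_out · (m/V).
Separate: dm/m = −Q_out dt/V(t) ⇒ ln(m/m₀) = −(Q_out/(Q_in−Q_out)) ln(V/V₀).
m = m₀ (V₀/V)^(Q_out/(Q_in−Q_out)) = 67.7 × (17.3/46.580)^(2.1333) = 8.1833 g.
C = m/V = 8.1833/46.580 = 0.17568 g/m³.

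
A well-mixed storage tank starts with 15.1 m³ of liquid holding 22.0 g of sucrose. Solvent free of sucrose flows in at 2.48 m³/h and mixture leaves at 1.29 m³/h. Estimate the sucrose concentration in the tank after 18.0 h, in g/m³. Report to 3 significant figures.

Let m(t) be the amount of sucrose. Volume: V(t) = V₀ + (Q_in − Q_out) t = 15.1 + 1.1900 t; V(18.0) = 36.520 m³.
Solute balance: dm/dt = 0 − Q_out C = −Q_out m/V(t).
Separate: dm/m = −Q_out dt/V(t) ⇒ ln(m/m₀) = −(Q_out/(Q_in−Q_out)) ln(V/V₀).
m = m₀ (V₀/V)^(Q_out/(Q_in−Q_out)) = 22.0 × (15.1/36.520)^(1.0840) = 8.4457 g.
C = m/V = 8.4457/36.520 = 0.23126 g/m³.

0.231 g/m³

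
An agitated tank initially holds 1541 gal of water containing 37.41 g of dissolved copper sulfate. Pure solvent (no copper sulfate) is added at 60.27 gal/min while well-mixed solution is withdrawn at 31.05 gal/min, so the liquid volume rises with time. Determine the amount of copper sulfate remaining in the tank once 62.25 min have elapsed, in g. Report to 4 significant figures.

Let m(t) be the amount of copper sulfate. Volume: V(t) = V₀ + (Q_in − Q_out) t = 1541 + 29.2200 t; V(62.25) = 3359.95 gal.
Solute balance: dm/dt = 0 − Q_out C = −Q_out m/V(t).
Separate: dm/m = −Q_out dt/V(t) ⇒ ln(m/m₀) = −(Q_out/(Q_in−Q_out)) ln(V/V₀).
m = m₀ (V₀/V)^(Q_out/(Q_in−Q_out)) = 37.41 × (1541/3359.95)^(1.06263) = 16.3402 g.

16.34 g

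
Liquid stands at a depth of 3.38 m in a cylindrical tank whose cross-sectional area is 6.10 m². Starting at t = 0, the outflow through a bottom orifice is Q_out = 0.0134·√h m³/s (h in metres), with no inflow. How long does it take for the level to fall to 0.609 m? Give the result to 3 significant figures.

With no inflow, A dh/dt = −0.0134 √h.
Separate and integrate: 2(√h − √h₀) = −(0.0134/A) t.
t = 2A(√h₀ − √h)/0.0134 = 2·6.10·(√3.38 − √0.609)/0.0134
  = 12.200 × (1.8385 − 0.78038) / 0.0134 = 963.34 s.

963 s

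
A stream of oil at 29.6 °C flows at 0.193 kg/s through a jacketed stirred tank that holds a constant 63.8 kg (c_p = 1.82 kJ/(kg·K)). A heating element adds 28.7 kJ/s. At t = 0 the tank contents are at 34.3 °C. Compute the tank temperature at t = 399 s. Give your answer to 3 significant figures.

88.3 °C

M c_p dT/dt = ṁ c_p (T_in − T) + Q̇.
Rearrange: dT/dt = (T_ss − T)/τ with τ = M/ṁ = 330.57 s and T_ss = T_in + Q̇/(ṁ c_p) = 111.31 °C.
This is linear first-order; T(t) = T_ss + (T₀ − T_ss) e^(−t/τ).
T(399) = 111.31 + (-77.006)·e^(−399/330.57) = 111.31 + (-77.006)·0.29909 = 88.274 °C.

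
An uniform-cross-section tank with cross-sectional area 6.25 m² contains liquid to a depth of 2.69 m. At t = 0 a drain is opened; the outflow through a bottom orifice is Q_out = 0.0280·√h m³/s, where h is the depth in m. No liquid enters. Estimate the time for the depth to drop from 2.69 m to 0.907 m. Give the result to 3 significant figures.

With no inflow, A dh/dt = −0.0280 √h.
This is separable: 2 d(√h)/dt = −0.0280/A, so √h = √h₀ − (0.0280/(2A)) t.
t = 2A(√h₀ − √h)/0.0280 = 2·6.25·(√2.69 − √0.907)/0.0280
  = 12.500 × (1.6401 − 0.95237) / 0.0280 = 307.03 s.

307 s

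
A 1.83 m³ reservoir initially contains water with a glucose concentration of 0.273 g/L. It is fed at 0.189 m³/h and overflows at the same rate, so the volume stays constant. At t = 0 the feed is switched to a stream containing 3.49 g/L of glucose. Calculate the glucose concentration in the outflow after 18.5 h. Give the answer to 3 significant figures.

3.01 g/L

Transient balance on the dissolved component: V dC/dt = Q(C_in − C).
Time constant τ = V/Q = 1.83/0.189 = 9.6825 h.
C approaches C_in exponentially: C(t) = C_in + (C₀ − C_in) e^(−t/τ).
C(18.5) = 3.49 + (0.273 − 3.49)·e^(−18.5/9.6825) = 3.49 + (-3.2170)·0.14798 = 3.0139 g/L.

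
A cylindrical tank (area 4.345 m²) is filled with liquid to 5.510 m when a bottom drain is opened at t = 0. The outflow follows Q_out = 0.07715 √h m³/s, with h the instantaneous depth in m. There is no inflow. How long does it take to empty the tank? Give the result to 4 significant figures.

Mass balance (ρ constant): A dh/dt = −0.07715 √h.
∫ h^(−1/2) dh = −(0.07715/A) ∫ dt, giving 2√h = 2√h₀ − (0.07715/A) t.
Set h = 0: 2√h₀ = (0.07715/A) t_empty ⇒ t_empty = 2A√h₀/0.07715.
t_empty = 2·4.345·√5.510/0.07715 = 8.69000·2.34734/0.07715 = 264.399 s.

264.4 s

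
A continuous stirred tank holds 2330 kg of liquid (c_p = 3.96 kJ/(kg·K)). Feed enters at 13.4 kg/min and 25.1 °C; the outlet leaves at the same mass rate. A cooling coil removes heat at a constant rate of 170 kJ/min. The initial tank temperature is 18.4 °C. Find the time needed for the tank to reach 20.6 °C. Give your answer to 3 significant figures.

Energy balance: M c_p dT/dt = ṁ c_p (T_in − T) − 170.
τ = M/ṁ = 173.88 min; T_ss = T_in − Q̇/(ṁ c_p) = 21.896 °C.
T(t) = T_ss + (T₀ − T_ss) e^(−t/τ). Set T = 20.6:
e^(−t/τ) = (20.6 − 21.896)/(18.4 − 21.896) = 0.37077
t = −173.88 · ln(0.37077) = 172.52 min.

173 min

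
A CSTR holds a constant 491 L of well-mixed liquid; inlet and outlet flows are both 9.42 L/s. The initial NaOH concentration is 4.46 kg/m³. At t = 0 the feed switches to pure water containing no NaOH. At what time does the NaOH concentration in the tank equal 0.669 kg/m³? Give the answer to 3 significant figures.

Species balance: V dC/dt = Q(C_in − C) ⇒ τ = V/Q = 52.123 s.
C(t) = C_in + (C₀ − C_in) e^(−t/τ). Set C = 0.669 and solve for t:
e^(−t/τ) = (C − C_in)/(C₀ − C_in) = (0.669 − 0)/(4.46 − 0) = 0.15000
t = −τ ln(…) = 52.123 × 1.8971 = 98.884 s.

98.9 s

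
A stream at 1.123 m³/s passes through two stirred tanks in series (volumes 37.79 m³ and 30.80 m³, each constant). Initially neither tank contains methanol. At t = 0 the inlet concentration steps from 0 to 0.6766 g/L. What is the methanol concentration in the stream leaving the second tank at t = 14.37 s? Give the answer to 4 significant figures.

0.05549 g/L

Time constants: τᵢ = Vᵢ/Q for each well-mixed tank.
τ₁ = 37.79/1.123 = 33.6509 s; τ₂ = 30.80/1.123 = 27.4265 s.
Solving the cascade with C₁(0)=C₂(0)=0 gives C₂(t) = C_in[1 − (τ₁ e^(−t/τ₁) − τ₂ e^(−t/τ₂))/(τ₁ − τ₂)].
At t = 14.37: e^(−t/τ₁) = 0.652443, e^(−t/τ₂) = 0.592180.
C₂ = 0.6766·[1 − (33.6509·0.652443 − 27.4265·0.592180)/(6.22440)] = 0.6766·0.0820182 = 0.0554935 g/L.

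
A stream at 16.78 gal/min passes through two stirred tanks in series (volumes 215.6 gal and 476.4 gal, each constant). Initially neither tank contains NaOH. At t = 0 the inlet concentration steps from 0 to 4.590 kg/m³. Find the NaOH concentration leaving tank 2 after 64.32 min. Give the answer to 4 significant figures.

Species balance on tank i: dCᵢ/dt = (Cᵢ₋₁ − Cᵢ)/τᵢ with τᵢ = Vᵢ/Q.
τ₁ = 215.6/16.78 = 12.8486 min; τ₂ = 476.4/16.78 = 28.3909 min.
Solving the cascade with C₁(0)=C₂(0)=0 gives C₂(t) = C_in[1 − (τ₁ e^(−t/τ₁) − τ₂ e^(−t/τ₂))/(τ₁ − τ₂)].
At t = 64.32: e^(−t/τ₁) = 0.00669776, e^(−t/τ₂) = 0.103777.
C₂ = 4.590·[1 − (12.8486·0.00669776 − 28.3909·0.103777)/(-15.5423)] = 4.590·0.815969 = 3.74530 kg/m³.

3.745 kg/m³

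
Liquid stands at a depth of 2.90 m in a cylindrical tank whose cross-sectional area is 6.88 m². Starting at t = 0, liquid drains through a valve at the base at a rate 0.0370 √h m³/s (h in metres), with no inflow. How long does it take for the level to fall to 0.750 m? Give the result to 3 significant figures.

311 s

Unsteady balance on liquid volume: A dh/dt = −0.0370 √h.
Separate and integrate: 2(√h − √h₀) = −(0.0370/A) t.
t = 2A(√h₀ − √h)/0.0370 = 2·6.88·(√2.90 − √0.750)/0.0370
  = 13.760 × (1.7029 − 0.86603) / 0.0370 = 311.24 s.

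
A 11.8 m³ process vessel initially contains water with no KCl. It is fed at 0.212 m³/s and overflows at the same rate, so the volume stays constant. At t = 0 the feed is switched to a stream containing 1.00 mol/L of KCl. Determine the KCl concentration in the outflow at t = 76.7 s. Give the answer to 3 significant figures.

Species balance on the tank: V dC/dt = Q(C_in − C).
Time constant τ = V/Q = 11.8/0.212 = 55.660 s.
C approaches C_in exponentially: C(t) = C_in + (C₀ − C_in) e^(−t/τ).
C(76.7) = 1.00 + (0 − 1.00)·e^(−76.7/55.660) = 1.00 + (-1.0000)·0.25208 = 0.74792 mol/L.

0.748 mol/L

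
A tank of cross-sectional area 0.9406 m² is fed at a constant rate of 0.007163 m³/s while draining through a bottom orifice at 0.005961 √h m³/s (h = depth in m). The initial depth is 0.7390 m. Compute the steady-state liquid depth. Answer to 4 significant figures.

Level balance: A dh/dt = 0.007163 − 0.005961 √h. Setting dh/dt = 0:
Q_in = 0.005961 √h_ss ⇒ √h_ss = 0.007163/0.005961 = 1.20164.
h_ss = 1.20164² = 1.44395 m. (Since h₀ = 0.7390 m < h_ss, the level will rise toward this value.)

1.444 m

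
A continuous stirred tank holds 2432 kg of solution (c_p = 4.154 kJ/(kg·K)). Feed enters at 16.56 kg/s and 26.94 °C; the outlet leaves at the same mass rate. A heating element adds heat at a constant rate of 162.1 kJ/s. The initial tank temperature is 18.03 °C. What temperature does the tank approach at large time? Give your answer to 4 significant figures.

29.30 °C

M c_p dT/dt = ṁ c_p (T_in − T) + Q̇.
At steady state dT/dt = 0 ⇒ T_ss = T_in + Q̇/(ṁ c_p) = 26.94 + 162.1/(16.56·4.154) = 29.2964 °C.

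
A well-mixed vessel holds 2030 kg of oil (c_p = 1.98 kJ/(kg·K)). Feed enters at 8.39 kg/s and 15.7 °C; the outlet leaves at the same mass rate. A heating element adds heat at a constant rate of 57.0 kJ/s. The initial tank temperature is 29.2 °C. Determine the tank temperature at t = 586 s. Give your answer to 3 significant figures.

M c_p dT/dt = ṁ c_p (T_in − T) + Q̇.
τ = M/ṁ = 241.95 s; T_ss = T_in + Q̇/(ṁ c_p) = 15.7 + 57.0/(8.39·1.98) = 19.131 °C.
Solution: T(t) = T_ss + (T₀ − T_ss) e^(−t/τ).
T(586) = 19.131 + (10.069)·e^(−586/241.95) = 19.131 + (10.069)·0.088749 = 20.025 °C.

20.0 °C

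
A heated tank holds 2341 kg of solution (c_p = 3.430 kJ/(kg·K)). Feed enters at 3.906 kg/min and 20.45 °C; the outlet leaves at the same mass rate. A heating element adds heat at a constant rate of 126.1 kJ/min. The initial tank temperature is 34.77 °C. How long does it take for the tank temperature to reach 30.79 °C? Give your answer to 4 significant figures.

Unsteady energy balance on the tank contents: M c_p dT/dt = ṁ c_p (T_in − T) + 126.1.
τ = M/ṁ = 599.334 min; T_ss = T_in + Q̇/(ṁ c_p) = 29.8621 °C.
T(t) = T_ss + (T₀ − T_ss) e^(−t/τ). Set T = 30.79:
e^(−t/τ) = (30.79 − 29.8621)/(34.77 − 29.8621) = 0.189055
t = −599.334 · ln(0.189055) = 998.323 min.

998.3 min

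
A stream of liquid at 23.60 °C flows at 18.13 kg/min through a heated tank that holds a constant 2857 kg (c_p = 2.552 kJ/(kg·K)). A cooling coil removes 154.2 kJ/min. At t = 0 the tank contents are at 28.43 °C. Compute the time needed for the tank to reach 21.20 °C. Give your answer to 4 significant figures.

M c_p dT/dt = ṁ c_p (T_in − T) − Q̇.
τ = M/ṁ = 157.584 min; T_ss = T_in − Q̇/(ṁ c_p) = 20.2672 °C.
T(t) = T_ss + (T₀ − T_ss) e^(−t/τ). Set T = 21.20:
e^(−t/τ) = (21.20 − 20.2672)/(28.43 − 20.2672) = 0.114272
t = −157.584 · ln(0.114272) = 341.828 min.

341.8 min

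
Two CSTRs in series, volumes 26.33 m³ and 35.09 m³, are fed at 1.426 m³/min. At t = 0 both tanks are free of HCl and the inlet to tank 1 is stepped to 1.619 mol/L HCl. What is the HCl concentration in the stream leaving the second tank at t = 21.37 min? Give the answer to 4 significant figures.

Species balance on tank i: dCᵢ/dt = (Cᵢ₋₁ − Cᵢ)/τᵢ with τᵢ = Vᵢ/Q.
τ₁ = 26.33/1.426 = 18.4642 min; τ₂ = 35.09/1.426 = 24.6073 min.
Tank 1: C₁ = C_in(1 − e^(−t/τ₁)). Tank 2 (τ₁ ≠ τ₂): C₂ = C_in[1 − (τ₁ e^(−t/τ₁) − τ₂ e^(−t/τ₂))/(τ₁ − τ₂)].
At t = 21.37: e^(−t/τ₁) = 0.314311, e^(−t/τ₂) = 0.419605.
C₂ = 1.619·[1 − (18.4642·0.314311 − 24.6073·0.419605)/(-6.14306)] = 1.619·0.263912 = 0.427274 mol/L.

0.4273 mol/L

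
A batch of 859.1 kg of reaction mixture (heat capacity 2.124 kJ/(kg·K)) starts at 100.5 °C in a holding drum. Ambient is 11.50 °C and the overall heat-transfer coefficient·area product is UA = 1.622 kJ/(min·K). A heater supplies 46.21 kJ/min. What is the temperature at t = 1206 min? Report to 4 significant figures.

First-law balance (no shaft work): M c_p dT/dt = −UA(T − T_amb) + Q̇.
dT/dt = (T_ss − T)/τ with T_ss = T_amb + Q̇/UA = 11.50 + 46.21/1.622 = 39.9895 °C, τ = M c_p/UA = 859.1·2.124/1.622 = 1124.99 min.
T approaches T_ss exponentially: T(t) = T_ss + (T₀ − T_ss) e^(−t/τ).
T(1206) = 39.9895 + (60.5105)·0.342319 = 60.7034 °C.

60.70 °C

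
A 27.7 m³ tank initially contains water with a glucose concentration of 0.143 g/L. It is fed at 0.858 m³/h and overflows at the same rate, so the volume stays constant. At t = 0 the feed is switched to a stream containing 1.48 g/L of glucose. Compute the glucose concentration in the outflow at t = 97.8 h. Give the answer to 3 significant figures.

Species balance on the tank: V dC/dt = Q(C_in − C).
Time constant τ = V/Q = 27.7/0.858 = 32.284 h.
Solution: C(t) = C_in + (C₀ − C_in) e^(−t/τ).
C(97.8) = 1.48 + (0.143 − 1.48)·e^(−97.8/32.284) = 1.48 + (-1.3370)·0.048348 = 1.4154 g/L.

1.42 g/L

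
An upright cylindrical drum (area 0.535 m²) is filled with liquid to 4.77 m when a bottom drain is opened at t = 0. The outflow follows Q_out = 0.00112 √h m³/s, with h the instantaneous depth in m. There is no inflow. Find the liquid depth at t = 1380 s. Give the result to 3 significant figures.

Unsteady balance on liquid volume: A dh/dt = −0.00112 √h.
Separate and integrate: 2(√h − √h₀) = −(0.00112/A) t.
√h = √4.77 − 0.00112·1380/(2·0.535) = 2.1840 − 1.4445 = 0.73955.
h = 0.73955² = 0.54693 m.

0.547 m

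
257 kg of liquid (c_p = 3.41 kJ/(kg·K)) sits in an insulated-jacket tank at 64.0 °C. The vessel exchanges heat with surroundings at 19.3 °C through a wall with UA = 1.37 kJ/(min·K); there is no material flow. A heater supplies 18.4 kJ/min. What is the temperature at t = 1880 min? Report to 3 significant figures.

34.4 °C

Lumped-capacitance energy balance: M c_p dT/dt = UA(T_amb − T) + Q̇.
dT/dt = (T_ss − T)/τ with T_ss = T_amb + Q̇/UA = 19.3 + 18.4/1.37 = 32.731 °C, τ = M c_p/UA = 257·3.41/1.37 = 639.69 min.
T approaches T_ss exponentially: T(t) = T_ss + (T₀ − T_ss) e^(−t/τ).
T(1880) = 32.731 + (31.269)·0.052922 = 34.385 °C.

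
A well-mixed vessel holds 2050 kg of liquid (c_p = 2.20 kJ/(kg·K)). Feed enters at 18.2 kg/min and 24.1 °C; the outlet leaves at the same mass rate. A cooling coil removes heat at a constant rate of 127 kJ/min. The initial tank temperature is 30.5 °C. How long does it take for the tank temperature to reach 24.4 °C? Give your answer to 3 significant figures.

M c_p dT/dt = ṁ c_p (T_in − T) − Q̇.
τ = M/ṁ = 112.64 min; T_ss = T_in − Q̇/(ṁ c_p) = 20.928 °C.
T(t) = T_ss + (T₀ − T_ss) e^(−t/τ). Set T = 24.4:
e^(−t/τ) = (24.4 − 20.928)/(30.5 − 20.928) = 0.36271
t = −112.64 · ln(0.36271) = 114.23 min.

114 min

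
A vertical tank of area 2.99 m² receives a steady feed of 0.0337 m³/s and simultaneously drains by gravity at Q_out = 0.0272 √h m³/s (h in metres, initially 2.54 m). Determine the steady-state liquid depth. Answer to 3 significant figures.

Unsteady balance on liquid volume: A dh/dt = Q_in − 0.0272 √h. At steady state dh/dt = 0:
Q_in = 0.0272 √h_ss ⇒ √h_ss = 0.0337/0.0272 = 1.2390.
h_ss = 1.2390² = 1.5350 m. (Since h₀ = 2.54 m > h_ss, the level will fall toward this value.)

1.54 m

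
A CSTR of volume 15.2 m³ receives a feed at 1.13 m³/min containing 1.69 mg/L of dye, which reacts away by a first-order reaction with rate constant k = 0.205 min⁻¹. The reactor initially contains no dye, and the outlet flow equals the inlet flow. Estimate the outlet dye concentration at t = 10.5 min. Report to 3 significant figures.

Accumulation = in − out − consumed: V dC/dt = Q C_in − Q C − k V C.
dC/dt = (Q/V) C_in − (Q/V + k) C; effective rate a = Q/V + k = 0.074342 + 0.205 = 0.27934 min⁻¹.
C_ss = Q C_in/(Q + kV) = 0.44976 mg/L; C(t) = C_ss + (C₀ − C_ss) e^(−a t).
C(10.5) = 0.44976 + (-0.44976)·e^(−0.27934·10.5) = 0.44976 + (-0.44976)·0.053232 = 0.42582 mg/L.

0.426 mg/L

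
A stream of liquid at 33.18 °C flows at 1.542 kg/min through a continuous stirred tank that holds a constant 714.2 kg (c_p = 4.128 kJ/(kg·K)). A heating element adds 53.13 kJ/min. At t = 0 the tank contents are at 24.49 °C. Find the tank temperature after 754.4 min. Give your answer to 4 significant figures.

First-law balance (no shaft work): M c_p dT/dt = ṁ c_p (T_in − T) + 53.13.
τ = M/ṁ = 463.165 min; T_ss = T_in + Q̇/(ṁ c_p) = 33.18 + 53.13/(1.542·4.128) = 41.5267 °C.
Integrating: T(t) = T_ss + (T₀ − T_ss) e^(−t/τ).
T(754.4) = 41.5267 + (-17.0367)·e^(−754.4/463.165) = 41.5267 + (-17.0367)·0.196166 = 38.1847 °C.

38.18 °C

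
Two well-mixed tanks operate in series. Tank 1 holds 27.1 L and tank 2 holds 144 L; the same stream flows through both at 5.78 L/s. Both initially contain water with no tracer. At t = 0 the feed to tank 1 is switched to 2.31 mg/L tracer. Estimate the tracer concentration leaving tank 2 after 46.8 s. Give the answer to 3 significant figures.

1.88 mg/L

Each tank obeys Vᵢ dCᵢ/dt = Q(Cᵢ₋₁ − Cᵢ), so τᵢ = Vᵢ/Q.
τ₁ = 27.1/5.78 = 4.6886 s; τ₂ = 144/5.78 = 24.913 s.
Solving the cascade with C₁(0)=C₂(0)=0 gives C₂(t) = C_in[1 − (τ₁ e^(−t/τ₁) − τ₂ e^(−t/τ₂))/(τ₁ − τ₂)].
At t = 46.8: e^(−t/τ₁) = 4.6239e-05, e^(−t/τ₂) = 0.15282.
C₂ = 2.31·[1 − (4.6886·4.6239e-05 − 24.913·0.15282)/(-20.225)] = 2.31·0.81176 = 1.8752 mg/L.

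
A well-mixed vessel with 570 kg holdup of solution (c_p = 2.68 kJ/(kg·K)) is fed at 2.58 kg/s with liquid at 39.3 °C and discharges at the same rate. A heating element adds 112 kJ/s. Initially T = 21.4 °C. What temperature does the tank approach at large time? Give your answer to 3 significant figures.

M c_p dT/dt = ṁ c_p (T_in − T) + Q̇.
At steady state dT/dt = 0 ⇒ T_ss = T_in + Q̇/(ṁ c_p) = 39.3 + 112/(2.58·2.68) = 55.498 °C.

55.5 °C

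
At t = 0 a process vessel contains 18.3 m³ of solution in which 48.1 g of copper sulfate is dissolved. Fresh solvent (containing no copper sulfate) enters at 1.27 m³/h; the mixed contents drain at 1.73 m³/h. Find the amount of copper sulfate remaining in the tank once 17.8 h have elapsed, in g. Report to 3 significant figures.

5.17 g

Total volume: dV/dt = Q_in − Q_out = -0.46000 m³/h, so V(t) = 18.3 − 0.46000 t and V(17.8) = 10.112 m³.
Species balance (pure solvent in): dm/dt = −Q_out · m/V(t).
Separate: dm/m = −Q_out dt/V(t) ⇒ ln(m/m₀) = −(Q_out/(Q_in−Q_out)) ln(V/V₀).
m = m₀ (V₀/V)^(Q_out/(Q_in−Q_out)) = 48.1 × (18.3/10.112)^(-3.7609) = 5.1676 g.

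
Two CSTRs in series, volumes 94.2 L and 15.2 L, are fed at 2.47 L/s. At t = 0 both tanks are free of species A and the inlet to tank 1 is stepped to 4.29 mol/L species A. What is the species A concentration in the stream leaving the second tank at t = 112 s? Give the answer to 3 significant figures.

4.02 mol/L

Time constants: τᵢ = Vᵢ/Q for each well-mixed tank.
τ₁ = 94.2/2.47 = 38.138 s; τ₂ = 15.2/2.47 = 6.1538 s.
Solving the cascade with C₁(0)=C₂(0)=0 gives C₂(t) = C_in[1 − (τ₁ e^(−t/τ₁) − τ₂ e^(−t/τ₂))/(τ₁ − τ₂)].
At t = 112: e^(−t/τ₁) = 0.053039, e^(−t/τ₂) = 1.2469e-08.
C₂ = 4.29·[1 − (38.138·0.053039 − 6.1538·1.2469e-08)/(31.984)] = 4.29·0.93676 = 4.0187 mol/L.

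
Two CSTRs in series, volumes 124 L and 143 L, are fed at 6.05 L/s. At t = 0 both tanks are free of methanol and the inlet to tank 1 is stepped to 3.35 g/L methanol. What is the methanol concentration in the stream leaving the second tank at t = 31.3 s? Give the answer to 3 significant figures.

1.39 g/L

Each tank obeys Vᵢ dCᵢ/dt = Q(Cᵢ₋₁ − Cᵢ), so τᵢ = Vᵢ/Q.
τ₁ = 124/6.05 = 20.496 s; τ₂ = 143/6.05 = 23.636 s.
Solving the cascade with C₁(0)=C₂(0)=0 gives C₂(t) = C_in[1 − (τ₁ e^(−t/τ₁) − τ₂ e^(−t/τ₂))/(τ₁ − τ₂)].
At t = 31.3: e^(−t/τ₁) = 0.21716, e^(−t/τ₂) = 0.26601.
C₂ = 3.35·[1 − (20.496·0.21716 − 23.636·0.26601)/(-3.1405)] = 3.35·0.41518 = 1.3908 g/L.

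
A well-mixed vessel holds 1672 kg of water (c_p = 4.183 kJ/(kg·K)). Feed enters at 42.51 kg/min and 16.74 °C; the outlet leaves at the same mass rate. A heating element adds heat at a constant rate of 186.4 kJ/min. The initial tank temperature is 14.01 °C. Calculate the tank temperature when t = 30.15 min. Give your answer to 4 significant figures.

Energy balance: M c_p dT/dt = ṁ c_p (T_in − T) + 186.4.
Rearrange: dT/dt = (T_ss − T)/τ with τ = M/ṁ = 39.3319 min and T_ss = T_in + Q̇/(ṁ c_p) = 17.7883 °C.
This is linear first-order; T(t) = T_ss + (T₀ − T_ss) e^(−t/τ).
T(30.15) = 17.7883 + (-3.77825)·e^(−30.15/39.3319) = 17.7883 + (-3.77825)·0.464612 = 16.0328 °C.

16.03 °C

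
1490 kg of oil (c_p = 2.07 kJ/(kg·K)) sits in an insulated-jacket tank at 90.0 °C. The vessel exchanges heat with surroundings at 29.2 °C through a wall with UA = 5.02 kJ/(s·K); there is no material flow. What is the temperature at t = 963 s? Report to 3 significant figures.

Lumped-capacitance energy balance: M c_p dT/dt = UA(T_amb − T).
dT/dt = (T_ss − T)/τ with T_ss = T_amb = 29.200 °C, τ = M c_p/UA = 1490·2.07/5.02 = 614.40 s.
Solution: T(t) = T_ss + (T₀ − T_ss) e^(−t/τ).
T(963) = 29.200 + (60.800)·0.20859 = 41.882 °C.

41.9 °C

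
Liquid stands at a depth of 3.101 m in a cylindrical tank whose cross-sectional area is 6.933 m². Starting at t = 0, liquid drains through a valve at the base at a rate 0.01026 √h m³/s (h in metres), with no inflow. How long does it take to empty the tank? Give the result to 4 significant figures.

2380 s

With no inflow, A dh/dt = −0.01026 √h.
∫ h^(−1/2) dh = −(0.01026/A) ∫ dt, giving 2√h = 2√h₀ − (0.01026/A) t.
Tank is empty when √h = 0: t_empty = 2A√h₀/0.01026.
t_empty = 2·6.933·√3.101/0.01026 = 13.8660·1.76097/0.01026 = 2379.88 s.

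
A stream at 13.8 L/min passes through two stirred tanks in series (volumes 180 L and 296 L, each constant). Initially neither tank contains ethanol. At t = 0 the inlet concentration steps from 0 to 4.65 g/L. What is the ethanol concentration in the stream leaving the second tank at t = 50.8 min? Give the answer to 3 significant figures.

3.69 g/L

Each tank obeys Vᵢ dCᵢ/dt = Q(Cᵢ₋₁ − Cᵢ), so τᵢ = Vᵢ/Q.
τ₁ = 180/13.8 = 13.043 min; τ₂ = 296/13.8 = 21.449 min.
Solving the cascade with C₁(0)=C₂(0)=0 gives C₂(t) = C_in[1 − (τ₁ e^(−t/τ₁) − τ₂ e^(−t/τ₂))/(τ₁ − τ₂)].
At t = 50.8: e^(−t/τ₁) = 0.020350, e^(−t/τ₂) = 0.093632.
C₂ = 4.65·[1 − (13.043·0.020350 − 21.449·0.093632)/(-8.4058)] = 4.65·0.79265 = 3.6858 g/L.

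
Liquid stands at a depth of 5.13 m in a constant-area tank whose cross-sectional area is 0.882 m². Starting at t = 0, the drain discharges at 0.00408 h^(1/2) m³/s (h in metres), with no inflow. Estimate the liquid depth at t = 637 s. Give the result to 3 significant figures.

With no inflow, A dh/dt = −0.00408 √h.
Separate and integrate: 2(√h − √h₀) = −(0.00408/A) t.
√h = √5.13 − 0.00408·637/(2·0.882) = 2.2650 − 1.4733 = 0.79162.
h = 0.79162² = 0.62666 m.

0.627 m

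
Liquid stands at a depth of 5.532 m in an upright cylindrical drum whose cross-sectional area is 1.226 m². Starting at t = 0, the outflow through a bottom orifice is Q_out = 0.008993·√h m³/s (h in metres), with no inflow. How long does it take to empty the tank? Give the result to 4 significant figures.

641.3 s

Volume balance on the tank: A dh/dt = −0.008993 √h.
This is separable: 2 d(√h)/dt = −0.008993/A, so √h = √h₀ − (0.008993/(2A)) t.
Set h = 0: 2√h₀ = (0.008993/A) t_empty ⇒ t_empty = 2A√h₀/0.008993.
t_empty = 2·1.226·√5.532/0.008993 = 2.45200·2.35202/0.008993 = 641.294 s.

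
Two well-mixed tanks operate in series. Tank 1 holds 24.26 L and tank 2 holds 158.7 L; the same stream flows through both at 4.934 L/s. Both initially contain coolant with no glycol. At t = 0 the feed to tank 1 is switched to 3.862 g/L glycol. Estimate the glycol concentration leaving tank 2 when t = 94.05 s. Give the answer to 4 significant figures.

Time constants: τᵢ = Vᵢ/Q for each well-mixed tank.
τ₁ = 24.26/4.934 = 4.91690 s; τ₂ = 158.7/4.934 = 32.1646 s.
Solving the cascade with C₁(0)=C₂(0)=0 gives C₂(t) = C_in[1 − (τ₁ e^(−t/τ₁) − τ₂ e^(−t/τ₂))/(τ₁ − τ₂)].
At t = 94.05: e^(−t/τ₁) = 4.93016e-09, e^(−t/τ₂) = 0.0537171.
C₂ = 3.862·[1 − (4.91690·4.93016e-09 − 32.1646·0.0537171)/(-27.2477)] = 3.862·0.936590 = 3.61711 g/L.

3.617 g/L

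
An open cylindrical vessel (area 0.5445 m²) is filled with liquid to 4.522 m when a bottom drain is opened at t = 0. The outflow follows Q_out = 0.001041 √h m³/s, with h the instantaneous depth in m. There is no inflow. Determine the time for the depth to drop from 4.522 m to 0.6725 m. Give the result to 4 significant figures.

A dh/dt = −Q_out = −0.001041 √h.
∫ h^(−1/2) dh = −(0.001041/A) ∫ dt, giving 2√h = 2√h₀ − (0.001041/A) t.
t = 2A(√h₀ − √h)/0.001041 = 2·0.5445·(√4.522 − √0.6725)/0.001041
  = 1.08900 × (2.12650 − 0.820061) / 0.001041 = 1366.68 s.

1367 s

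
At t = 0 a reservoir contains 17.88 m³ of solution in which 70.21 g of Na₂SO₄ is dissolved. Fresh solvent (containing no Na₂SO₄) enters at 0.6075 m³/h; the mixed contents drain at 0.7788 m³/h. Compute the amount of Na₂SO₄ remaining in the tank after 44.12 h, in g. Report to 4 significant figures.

Total volume: dV/dt = Q_in − Q_out = -0.171300 m³/h, so V(t) = 17.88 − 0.171300 t and V(44.12) = 10.3222 m³.
Solute balance: dm/dt = 0 − Q_out C = −Q_out m/V(t).
Separate: dm/m = −Q_out dt/V(t) ⇒ ln(m/m₀) = −(Q_out/(Q_in−Q_out)) ln(V/V₀).
m = m₀ (V₀/V)^(Q_out/(Q_in−Q_out)) = 70.21 × (17.88/10.3222)^(-4.54641) = 5.77638 g.

5.776 g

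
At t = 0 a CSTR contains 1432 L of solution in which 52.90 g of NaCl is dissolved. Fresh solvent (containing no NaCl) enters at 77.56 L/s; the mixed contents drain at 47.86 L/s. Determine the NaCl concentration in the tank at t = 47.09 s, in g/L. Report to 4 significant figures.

Total volume: dV/dt = Q_in − Q_out = 29.7000 L/s, so V(t) = 1432 + 29.7000 t and V(47.09) = 2830.57 L.
Solute balance: dm/dt = 0 − Q_out C = −Q_out m/V(t).
dm/m = −Q_out dt/(V₀ + 29.7000 t); integrating gives ln(m/m₀) = −(Q_out/(Q_in−Q_out)) ln(V/V₀).
m = m₀ (V₀/V)^(Q_out/(Q_in−Q_out)) = 52.90 × (1432/2830.57)^(1.61145) = 17.6432 g.
C = m/V = 17.6432/2830.57 = 0.00623309 g/L.

0.006233 g/L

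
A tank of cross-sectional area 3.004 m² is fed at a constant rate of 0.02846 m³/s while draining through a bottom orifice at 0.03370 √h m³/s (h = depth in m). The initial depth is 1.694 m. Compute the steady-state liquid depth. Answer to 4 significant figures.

Level balance: A dh/dt = 0.02846 − 0.03370 √h. Setting dh/dt = 0:
Q_in = 0.03370 √h_ss ⇒ √h_ss = 0.02846/0.03370 = 0.844510.
h_ss = 0.844510² = 0.713198 m. (Since h₀ = 1.694 m > h_ss, the level will fall toward this value.)

0.7132 m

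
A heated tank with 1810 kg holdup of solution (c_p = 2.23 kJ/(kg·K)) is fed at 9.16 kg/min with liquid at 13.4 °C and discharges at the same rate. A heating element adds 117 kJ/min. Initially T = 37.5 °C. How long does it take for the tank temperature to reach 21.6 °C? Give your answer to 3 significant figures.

396 min

M c_p dT/dt = ṁ c_p (T_in − T) + Q̇.
τ = M/ṁ = 197.60 min; T_ss = T_in + Q̇/(ṁ c_p) = 19.128 °C.
T(t) = T_ss + (T₀ − T_ss) e^(−t/τ). Set T = 21.6:
e^(−t/τ) = (21.6 − 19.128)/(37.5 − 19.128) = 0.13456
t = −197.60 · ln(0.13456) = 396.33 min.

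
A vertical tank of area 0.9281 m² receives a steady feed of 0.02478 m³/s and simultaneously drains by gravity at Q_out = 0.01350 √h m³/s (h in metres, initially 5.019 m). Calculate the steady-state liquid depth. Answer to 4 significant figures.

Level balance: A dh/dt = 0.02478 − 0.01350 √h. Setting dh/dt = 0:
Q_in = 0.01350 √h_ss ⇒ √h_ss = 0.02478/0.01350 = 1.83556.
h_ss = 1.83556² = 3.36926 m. (Since h₀ = 5.019 m > h_ss, the level will fall toward this value.)

3.369 m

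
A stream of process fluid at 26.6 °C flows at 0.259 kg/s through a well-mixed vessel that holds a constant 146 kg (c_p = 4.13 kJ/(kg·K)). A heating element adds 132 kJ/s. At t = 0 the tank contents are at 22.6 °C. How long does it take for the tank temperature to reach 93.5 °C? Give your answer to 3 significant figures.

458 s

M c_p dT/dt = ṁ c_p (T_in − T) + Q̇.
τ = M/ṁ = 563.71 s; T_ss = T_in + Q̇/(ṁ c_p) = 150.00 °C.
T(t) = T_ss + (T₀ − T_ss) e^(−t/τ). Set T = 93.5:
e^(−t/τ) = (93.5 − 150.00)/(22.6 − 150.00) = 0.44350
t = −563.71 · ln(0.44350) = 458.33 s.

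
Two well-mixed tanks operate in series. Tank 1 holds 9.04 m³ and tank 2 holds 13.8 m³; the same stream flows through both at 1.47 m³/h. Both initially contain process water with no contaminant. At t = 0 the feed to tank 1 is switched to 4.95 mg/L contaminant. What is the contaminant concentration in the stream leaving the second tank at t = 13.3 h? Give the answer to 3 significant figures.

Species balance on tank i: dCᵢ/dt = (Cᵢ₋₁ − Cᵢ)/τᵢ with τᵢ = Vᵢ/Q.
τ₁ = 9.04/1.47 = 6.1497 h; τ₂ = 13.8/1.47 = 9.3878 h.
Solving the cascade with C₁(0)=C₂(0)=0 gives C₂(t) = C_in[1 − (τ₁ e^(−t/τ₁) − τ₂ e^(−t/τ₂))/(τ₁ − τ₂)].
At t = 13.3: e^(−t/τ₁) = 0.11501, e^(−t/τ₂) = 0.24250.
C₂ = 4.95·[1 − (6.1497·0.11501 − 9.3878·0.24250)/(-3.2381)] = 4.95·0.51537 = 2.5511 mg/L.

2.55 mg/L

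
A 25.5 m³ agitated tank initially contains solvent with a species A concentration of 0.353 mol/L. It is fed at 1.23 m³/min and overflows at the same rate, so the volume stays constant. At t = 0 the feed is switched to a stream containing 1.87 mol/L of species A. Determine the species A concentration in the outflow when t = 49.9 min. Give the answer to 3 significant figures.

Accumulation = in − out for the solute gives V dC/dt = Q(C_in − C).
So dC/dt = (C_in − C)/τ with τ = V/Q = 25.5/1.23 = 20.732 min.
C approaches C_in exponentially: C(t) = C_in + (C₀ − C_in) e^(−t/τ).
C(49.9) = 1.87 + (0.353 − 1.87)·e^(−49.9/20.732) = 1.87 + (-1.5170)·0.090090 = 1.7333 mol/L.

1.73 mol/L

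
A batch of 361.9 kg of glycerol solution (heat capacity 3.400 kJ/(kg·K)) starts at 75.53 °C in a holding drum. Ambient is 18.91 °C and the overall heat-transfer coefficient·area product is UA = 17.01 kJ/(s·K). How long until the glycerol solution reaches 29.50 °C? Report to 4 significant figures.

121.3 s

M c_p dT/dt = −UA(T − T_amb).
τ = M c_p/UA = 72.3374 s; T_ss = T_amb = 18.9100 °C.
T(t) = T_ss + (T₀ − T_ss)e^(−t/τ); set T = 29.50:
t = −τ ln[(T − T_ss)/(T₀ − T_ss)] = −72.3374 · ln(0.187036) = 121.270 s.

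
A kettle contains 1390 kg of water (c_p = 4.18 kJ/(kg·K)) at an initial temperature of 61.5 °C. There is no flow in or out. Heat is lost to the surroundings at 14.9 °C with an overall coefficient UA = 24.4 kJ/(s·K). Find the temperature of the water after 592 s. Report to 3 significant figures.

18.8 °C

Lumped-capacitance energy balance: M c_p dT/dt = UA(T_amb − T).
dT/dt = (T_ss − T)/τ with T_ss = T_amb = 14.900 °C, τ = M c_p/UA = 1390·4.18/24.4 = 238.12 s.
T approaches T_ss exponentially: T(t) = T_ss + (T₀ − T_ss) e^(−t/τ).
T(592) = 14.900 + (46.600)·0.083233 = 18.779 °C.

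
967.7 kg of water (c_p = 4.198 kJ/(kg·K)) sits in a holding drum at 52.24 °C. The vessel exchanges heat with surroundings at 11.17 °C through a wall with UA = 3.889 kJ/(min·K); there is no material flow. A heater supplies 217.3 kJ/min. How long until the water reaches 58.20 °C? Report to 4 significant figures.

538.1 min

Heat balance on the well-mixed liquid: M c_p dT/dt = −UA(T − T_amb) + Q̇.
τ = M c_p/UA = 1044.59 min; T_ss = T_amb + Q̇/UA = 11.17 + 217.3/3.889 = 67.0455 °C.
T(t) = T_ss + (T₀ − T_ss)e^(−t/τ); set T = 58.20:
t = −τ ln[(T − T_ss)/(T₀ − T_ss)] = −1044.59 · ln(0.597448) = 538.055 min.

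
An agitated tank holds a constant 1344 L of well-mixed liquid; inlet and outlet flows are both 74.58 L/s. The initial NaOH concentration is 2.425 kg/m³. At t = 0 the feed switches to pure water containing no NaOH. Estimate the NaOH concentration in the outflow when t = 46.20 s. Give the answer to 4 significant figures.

Species balance on the tank: V dC/dt = Q(C_in − C).
Rewrite as dC/dt + C/τ = C_in/τ, τ = V/Q = 18.0209 s.
C approaches C_in exponentially: C(t) = C_in + (C₀ − C_in) e^(−t/τ).
C(46.20) = 0 + (2.425 − 0)·e^(−46.20/18.0209) = 0 + (2.42500)·0.0770202 = 0.186774 kg/m³.

0.1868 kg/m³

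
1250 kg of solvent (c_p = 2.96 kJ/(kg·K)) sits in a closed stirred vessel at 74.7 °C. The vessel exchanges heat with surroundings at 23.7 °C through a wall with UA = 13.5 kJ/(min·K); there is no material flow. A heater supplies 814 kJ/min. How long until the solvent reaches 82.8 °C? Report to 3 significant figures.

Unsteady energy balance on the tank contents: M c_p dT/dt = −UA(T − T_amb) + Q̇.
τ = M c_p/UA = 274.07 min; T_ss = T_amb + Q̇/UA = 23.7 + 814/13.5 = 83.996 °C.
T(t) = T_ss + (T₀ − T_ss)e^(−t/τ); set T = 82.8:
t = −τ ln[(T − T_ss)/(T₀ − T_ss)] = −274.07 · ln(0.12869) = 561.96 min.

562 min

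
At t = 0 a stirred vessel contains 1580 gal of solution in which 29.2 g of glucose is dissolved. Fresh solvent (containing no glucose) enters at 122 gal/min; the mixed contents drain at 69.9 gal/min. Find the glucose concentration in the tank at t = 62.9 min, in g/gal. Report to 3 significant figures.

0.00133 g/gal

Total volume: dV/dt = Q_in − Q_out = 52.100 gal/min, so V(t) = 1580 + 52.100 t and V(62.9) = 4857.1 gal.
Solute balance: dm/dt = 0 − Q_out C = −Q_out m/V(t).
Separate: dm/m = −Q_out dt/V(t) ⇒ ln(m/m₀) = −(Q_out/(Q_in−Q_out)) ln(V/V₀).
m = m₀ (V₀/V)^(Q_out/(Q_in−Q_out)) = 29.2 × (1580/4857.1)^(1.3417) = 6.4719 g.
C = m/V = 6.4719/4857.1 = 0.0013325 g/gal.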